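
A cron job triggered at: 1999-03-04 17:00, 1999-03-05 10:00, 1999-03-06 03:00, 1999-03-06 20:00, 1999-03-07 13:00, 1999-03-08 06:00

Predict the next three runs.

Gaps: 17, 17, 17, 17, 17 hours — each event is 17 hours after the previous one.
1999-03-08 06:00 + 17 h = 1999-03-08 23:00.
1999-03-08 23:00 + 17 h = 1999-03-09 16:00.
1999-03-09 16:00 + 17 h = 1999-03-10 09:00.

1999-03-08 23:00, 1999-03-09 16:00, 1999-03-10 09:00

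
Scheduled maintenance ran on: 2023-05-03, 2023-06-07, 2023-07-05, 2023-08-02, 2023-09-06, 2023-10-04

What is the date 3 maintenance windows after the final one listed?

These are Wednesdays at 28- or 35-day spacing (35, 28, 28, 35, 28).
The pattern: 1st Wednesday of the month.
1st Wednesday of November 2023: 2023-11-01.
December 2023 — 1st Wednesday is 2023-12-06.
January 2024 — 1st Wednesday is 2024-01-03.

2024-01-03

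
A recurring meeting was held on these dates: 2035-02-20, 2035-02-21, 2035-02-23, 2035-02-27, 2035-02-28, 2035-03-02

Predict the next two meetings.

2035-03-06, 2035-03-07

The gap pattern 1, 2, 4, 1, 2 repeats every 3 events.
These are the Tuesdays, Wednesdays and Fridays of each week.
Next Tuesday: 2035-03-06.
Next Wednesday: 2035-03-07.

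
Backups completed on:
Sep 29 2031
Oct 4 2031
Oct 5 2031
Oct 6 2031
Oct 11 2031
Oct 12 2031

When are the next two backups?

Oct 13 2031, Oct 18 2031

The gap pattern 5, 1, 1, 5, 1 repeats every 3 events.
These are the Mondays, Saturdays and Sundays of each week.
The following Monday is Oct 13 2031.
The following Saturday is Oct 18 2031.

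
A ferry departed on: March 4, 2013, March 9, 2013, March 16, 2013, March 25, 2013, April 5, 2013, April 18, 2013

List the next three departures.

The spacing grows by 2 each time: 5, 7, 9, 11, 13 days.
Next gap: 15 days. April 18, 2013 + 15 days = May 3, 2013.
Next gap: 17 days. May 3, 2013 + 17 days = May 20, 2013.
Next gap: 19 days. May 20, 2013 + 19 days = June 8, 2013.

May 3, 2013; May 20, 2013; June 8, 2013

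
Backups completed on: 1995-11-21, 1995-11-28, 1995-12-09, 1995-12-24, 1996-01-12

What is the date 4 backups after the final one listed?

Gaps: 7, 11, 15, 19 days — each gap is 4 larger than the previous one.
Next gap: 23 days. 1996-01-12 + 23 days = 1996-02-04.
Next gap: 27 days. 1996-02-04 + 27 days = 1996-03-02.
Next gap: 31 days. 1996-03-02 + 31 days = 1996-04-02.
Next gap: 35 days. 1996-04-02 + 35 days = 1996-05-07.

1996-05-07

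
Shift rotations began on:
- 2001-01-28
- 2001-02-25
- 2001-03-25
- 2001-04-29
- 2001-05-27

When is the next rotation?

These are Sundays with 28, 28, 35, 28-day gaps.
Each is the final Sunday of its month — 2001-04-29 is past the 28th, so '4th Sunday' doesn't fit.
Last Sunday of June 2001: 2001-06-24.

2001-06-24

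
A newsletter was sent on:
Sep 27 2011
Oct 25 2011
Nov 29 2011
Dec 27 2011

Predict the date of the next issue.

Every date is a Tuesday; gaps 28, 35, 28 days.
Each is the last Tuesday of its month (at least one falls on the 29th or later, ruling out '4th Tuesday').
January 2012 ends with Tuesday Jan 31 2012.

Jan 31 2012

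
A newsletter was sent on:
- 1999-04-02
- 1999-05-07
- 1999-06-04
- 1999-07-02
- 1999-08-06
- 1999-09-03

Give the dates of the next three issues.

1999-10-01, 1999-11-05, 1999-12-03

These are Fridays at 28- or 35-day spacing (35, 28, 28, 35, 28).
The pattern: 1st Friday of the month.
October 1999 — 1st Friday is 1999-10-01.
November 1999 — 1st Friday is 1999-11-05.
December 1999 — 1st Friday is 1999-12-03.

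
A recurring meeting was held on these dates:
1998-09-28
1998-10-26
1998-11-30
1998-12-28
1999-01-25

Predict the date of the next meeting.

These are Mondays with 28, 35, 28, 28-day gaps.
Each is the final Monday of its month — 1998-11-30 is past the 28th, so '4th Monday' doesn't fit.
Last Monday of February 1999: 1999-02-22.

1999-02-22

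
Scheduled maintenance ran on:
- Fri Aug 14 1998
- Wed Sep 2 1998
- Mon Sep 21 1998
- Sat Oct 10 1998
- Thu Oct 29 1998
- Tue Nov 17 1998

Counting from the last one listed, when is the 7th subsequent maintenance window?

Every event comes 19 days after the last (19, 19, 19, 19, 19).
Tue Nov 17 1998 + 19 days = Sun Dec 6 1998.
Sun Dec 6 1998 + 19 days = Fri Dec 25 1998.
Fri Dec 25 1998 + 19 days = Wed Jan 13 1999.
Wed Jan 13 1999 + 19 days = Mon Feb 1 1999.
Mon Feb 1 1999 + 19 days = Sat Feb 20 1999.
Sat Feb 20 1999 + 19 days = Thu Mar 11 1999.
Thu Mar 11 1999 + 19 days = Tue Mar 30 1999.

Tue Mar 30 1999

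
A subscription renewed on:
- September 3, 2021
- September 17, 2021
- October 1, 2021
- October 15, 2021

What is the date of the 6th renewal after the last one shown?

January 7, 2022

Gaps between consecutive events: 14, 14, 14 days — a constant 14-day interval.
October 15, 2021 + 14 days = October 29, 2021.
October 29, 2021 + 14 days = November 12, 2021.
November 12, 2021 + 14 days = November 26, 2021.
November 26, 2021 + 14 days = December 10, 2021.
December 10, 2021 + 14 days = December 24, 2021.
December 24, 2021 + 14 days = January 7, 2022.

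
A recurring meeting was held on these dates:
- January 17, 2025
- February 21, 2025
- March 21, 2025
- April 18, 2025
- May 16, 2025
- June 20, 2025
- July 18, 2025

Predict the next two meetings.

All dates are Fridays, 35, 28, 28, 28, 35, 28 days apart.
Specifically, the 3rd Friday of each month.
August 2025 — 3rd Friday is August 15, 2025.
3rd Friday of September 2025: September 19, 2025.

August 15, 2025; September 19, 2025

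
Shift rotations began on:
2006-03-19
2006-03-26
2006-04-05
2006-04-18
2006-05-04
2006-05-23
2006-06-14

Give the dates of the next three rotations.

Gaps: 7, 10, 13, 16, 19, 22 days — each gap is 3 larger than the previous one.
Next gap: 25 days. 2006-06-14 + 25 days = 2006-07-09.
Next gap: 28 days. 2006-07-09 + 28 days = 2006-08-06.
Next gap: 31 days. 2006-08-06 + 31 days = 2006-09-06.

2006-07-09, 2006-08-06, 2006-09-06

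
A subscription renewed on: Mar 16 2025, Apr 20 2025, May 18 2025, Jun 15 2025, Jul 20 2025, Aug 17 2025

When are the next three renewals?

Sep 21 2025, Oct 19 2025, Nov 16 2025

These are Sundays at 28- or 35-day spacing (35, 28, 28, 35, 28).
The pattern: 3rd Sunday of the month.
September 2025 — 3rd Sunday is Sep 21 2025.
October 2025 — 3rd Sunday is Oct 19 2025.
3rd Sunday of November 2025: Nov 16 2025.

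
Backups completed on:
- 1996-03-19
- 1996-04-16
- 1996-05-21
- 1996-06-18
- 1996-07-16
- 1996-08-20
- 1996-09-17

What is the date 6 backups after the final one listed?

1997-03-18

Gaps: 28, 35, 28, 28, 35, 28 days — a mix of 28 and 35. Every date is a Tuesday.
Each is the 3rd Tuesday of its month.
October 1996 — 3rd Tuesday is 1996-10-15.
3rd Tuesday of November 1996: 1996-11-19.
3rd Tuesday of December 1996: 1996-12-17.
3rd Tuesday of January 1997: 1997-01-21.
February 1997 — 3rd Tuesday is 1997-02-18.
March 1997 — 3rd Tuesday is 1997-03-18.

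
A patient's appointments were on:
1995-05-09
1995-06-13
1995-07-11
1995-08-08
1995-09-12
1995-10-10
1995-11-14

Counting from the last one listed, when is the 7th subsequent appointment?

All dates are Tuesdays, 35, 28, 28, 35, 28, 35 days apart.
Specifically, the 2nd Tuesday of each month.
2nd Tuesday of December 1995: 1995-12-12.
2nd Tuesday of January 1996: 1996-01-09.
2nd Tuesday of February 1996: 1996-02-13.
2nd Tuesday of March 1996: 1996-03-12.
April 1996 — 2nd Tuesday is 1996-04-09.
May 1996 — 2nd Tuesday is 1996-05-14.
2nd Tuesday of June 1996: 1996-06-11.

1996-06-11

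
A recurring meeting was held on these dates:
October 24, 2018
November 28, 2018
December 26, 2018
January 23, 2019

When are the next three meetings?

Gaps: 35, 28, 28 days — a mix of 28 and 35. Every date is a Wednesday.
Each is the 4th Wednesday of its month.
4th Wednesday of February 2019: February 27, 2019.
March 2019 — 4th Wednesday is March 27, 2019.
4th Wednesday of April 2019: April 24, 2019.

February 27, 2019; March 27, 2019; April 24, 2019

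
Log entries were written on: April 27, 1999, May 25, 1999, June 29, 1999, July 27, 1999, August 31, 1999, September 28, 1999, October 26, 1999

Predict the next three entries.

All Tuesdays; the gaps (28, 35, 28, 35, 28, 28) vary with month length.
This is the last Tuesday of each month.
November 1999 ends with Tuesday November 30, 1999.
Last Tuesday of December 1999: December 28, 1999.
Last Tuesday of January 2000: January 25, 2000.

November 30, 1999; December 28, 1999; January 25, 2000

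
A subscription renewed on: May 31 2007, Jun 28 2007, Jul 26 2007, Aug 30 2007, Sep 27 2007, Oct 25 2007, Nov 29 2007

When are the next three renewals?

Dec 27 2007, Jan 31 2008, Feb 28 2008

All Thursdays; the gaps (28, 28, 35, 28, 28, 35) vary with month length.
This is the last Thursday of each month.
Last Thursday of December 2007: Dec 27 2007.
January 2008 ends with Thursday Jan 31 2008.
Last Thursday of February 2008: Feb 28 2008.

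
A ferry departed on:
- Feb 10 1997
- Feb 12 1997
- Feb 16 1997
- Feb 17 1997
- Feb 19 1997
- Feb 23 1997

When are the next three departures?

Feb 24 1997, Feb 26 1997, Mar 2 1997

Every event lands on a Monday or Wednesday or Sunday (gaps cycle 2, 4, 1, 2, 4).
So the schedule is: every Monday, Wednesday and Sunday.
Next Monday: Feb 24 1997.
The following Wednesday is Feb 26 1997.
The following Sunday is Mar 2 1997.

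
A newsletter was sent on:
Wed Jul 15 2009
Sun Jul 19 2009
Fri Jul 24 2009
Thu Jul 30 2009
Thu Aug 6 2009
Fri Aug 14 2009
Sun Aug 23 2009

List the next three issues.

Wed Sep 2 2009, Sun Sep 13 2009, Fri Sep 25 2009

Gaps: 4, 5, 6, 7, 8, 9 days — each gap is 1 larger than the previous one.
Next gap: 10 days. Sun Aug 23 2009 + 10 days = Wed Sep 2 2009.
Next gap: 11 days. Wed Sep 2 2009 + 11 days = Sun Sep 13 2009.
Next gap: 12 days. Sun Sep 13 2009 + 12 days = Fri Sep 25 2009.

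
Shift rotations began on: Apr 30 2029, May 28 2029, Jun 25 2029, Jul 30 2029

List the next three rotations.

Aug 27 2029, Sep 24 2029, Oct 29 2029

All Mondays; the gaps (28, 28, 35) vary with month length.
This is the last Monday of each month.
Last Monday of August 2029: Aug 27 2029.
September 2029 ends with Monday Sep 24 2029.
Last Monday of October 2029: Oct 29 2029.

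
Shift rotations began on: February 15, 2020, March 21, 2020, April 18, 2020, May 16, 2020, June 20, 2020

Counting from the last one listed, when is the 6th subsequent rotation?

Gaps: 35, 28, 28, 35 days — a mix of 28 and 35. Every date is a Saturday.
Each is the 3rd Saturday of its month.
3rd Saturday of July 2020: July 18, 2020.
August 2020 — 3rd Saturday is August 15, 2020.
3rd Saturday of September 2020: September 19, 2020.
3rd Saturday of October 2020: October 17, 2020.
November 2020 — 3rd Saturday is November 21, 2020.
3rd Saturday of December 2020: December 19, 2020.

December 19, 2020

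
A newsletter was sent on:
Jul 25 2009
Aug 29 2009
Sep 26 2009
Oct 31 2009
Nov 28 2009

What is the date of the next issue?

Dec 26 2009

Every date is a Saturday; gaps 35, 28, 35, 28 days.
Each is the last Saturday of its month (at least one falls on the 29th or later, ruling out '4th Saturday').
Last Saturday of December 2009: Dec 26 2009.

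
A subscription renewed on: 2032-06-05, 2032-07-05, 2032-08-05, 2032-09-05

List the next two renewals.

2032-10-05, 2032-11-05

Gaps: 30, 31, 31 days — not constant. Every event is on the 5th of the month.
Pattern: the 5th of each month.
Next: October 2032 → 2032-10-05.
Next: November 2032 → 2032-11-05.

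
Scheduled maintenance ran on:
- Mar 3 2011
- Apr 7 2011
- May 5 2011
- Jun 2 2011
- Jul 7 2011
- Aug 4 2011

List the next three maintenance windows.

Sep 1 2011, Oct 6 2011, Nov 3 2011

These are Thursdays at 28- or 35-day spacing (35, 28, 28, 35, 28).
The pattern: 1st Thursday of the month.
September 2011 — 1st Thursday is Sep 1 2011.
1st Thursday of October 2011: Oct 6 2011.
1st Thursday of November 2011: Nov 3 2011.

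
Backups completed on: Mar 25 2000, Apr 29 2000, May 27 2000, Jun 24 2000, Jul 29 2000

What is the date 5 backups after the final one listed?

Dec 30 2000

Every date is a Saturday; gaps 35, 28, 28, 35 days.
Each is the last Saturday of its month (at least one falls on the 29th or later, ruling out '4th Saturday').
August 2000 ends with Saturday Aug 26 2000.
Last Saturday of September 2000: Sep 30 2000.
October 2000 ends with Saturday Oct 28 2000.
Last Saturday of November 2000: Nov 25 2000.
Last Saturday of December 2000: Dec 30 2000.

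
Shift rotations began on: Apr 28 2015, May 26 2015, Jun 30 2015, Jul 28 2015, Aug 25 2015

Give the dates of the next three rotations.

Every date is a Tuesday; gaps 28, 35, 28, 28 days.
Each is the last Tuesday of its month (at least one falls on the 29th or later, ruling out '4th Tuesday').
Last Tuesday of September 2015: Sep 29 2015.
October 2015 ends with Tuesday Oct 27 2015.
Last Tuesday of November 2015: Nov 24 2015.

Sep 29 2015, Oct 27 2015, Nov 24 2015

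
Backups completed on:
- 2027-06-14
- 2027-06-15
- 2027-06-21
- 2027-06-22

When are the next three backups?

Gaps: 1, 6, 1 days — not constant, but cyclic with period 2.
The events fall on every Monday and Tuesday.
Next Monday: 2027-06-28.
Next Tuesday: 2027-06-29.
Next Monday: 2027-07-05.

2027-06-28, 2027-06-29, 2027-07-05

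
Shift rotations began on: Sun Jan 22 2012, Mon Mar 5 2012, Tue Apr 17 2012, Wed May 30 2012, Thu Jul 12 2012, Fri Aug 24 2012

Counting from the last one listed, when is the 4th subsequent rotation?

Tue Feb 12 2013

Gaps between consecutive events: 43, 43, 43, 43, 43 days — a constant 43-day interval.
Fri Aug 24 2012 + 43 days = Sat Oct 6 2012.
Sat Oct 6 2012 + 43 days = Sun Nov 18 2012.
Sun Nov 18 2012 + 43 days = Mon Dec 31 2012.
Mon Dec 31 2012 + 43 days = Tue Feb 12 2013.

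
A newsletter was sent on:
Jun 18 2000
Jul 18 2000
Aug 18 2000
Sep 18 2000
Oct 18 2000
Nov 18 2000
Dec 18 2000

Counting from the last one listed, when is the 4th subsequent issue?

Gaps: 30, 31, 31, 30, 31, 30 days — not constant. Every event is on the 18th of the month.
Pattern: the 18th of each month.
January 2001: Jan 18 2001.
February 2001: Feb 18 2001.
Next: March 2001 → Mar 18 2001.
Next: April 2001 → Apr 18 2001.

Apr 18 2001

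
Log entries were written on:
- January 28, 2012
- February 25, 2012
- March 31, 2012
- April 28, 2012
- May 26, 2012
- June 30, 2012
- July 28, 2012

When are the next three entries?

August 25, 2012; September 29, 2012; October 27, 2012

Every date is a Saturday; gaps 28, 35, 28, 28, 35, 28 days.
Each is the last Saturday of its month (at least one falls on the 29th or later, ruling out '4th Saturday').
August 2012 ends with Saturday August 25, 2012.
Last Saturday of September 2012: September 29, 2012.
Last Saturday of October 2012: October 27, 2012.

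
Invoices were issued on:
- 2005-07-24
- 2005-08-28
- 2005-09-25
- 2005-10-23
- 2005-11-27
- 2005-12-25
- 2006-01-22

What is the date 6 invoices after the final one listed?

2006-07-23

Gaps: 35, 28, 28, 35, 28, 28 days — a mix of 28 and 35. Every date is a Sunday.
Each is the 4th Sunday of its month.
4th Sunday of February 2006: 2006-02-26.
March 2006 — 4th Sunday is 2006-03-26.
4th Sunday of April 2006: 2006-04-23.
May 2006 — 4th Sunday is 2006-05-28.
4th Sunday of June 2006: 2006-06-25.
4th Sunday of July 2006: 2006-07-23.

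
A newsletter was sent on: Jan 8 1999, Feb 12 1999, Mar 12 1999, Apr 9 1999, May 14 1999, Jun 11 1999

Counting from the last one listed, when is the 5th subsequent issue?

All dates are Fridays, 35, 28, 28, 35, 28 days apart.
Specifically, the 2nd Friday of each month.
July 1999 — 2nd Friday is Jul 9 1999.
August 1999 — 2nd Friday is Aug 13 1999.
September 1999 — 2nd Friday is Sep 10 1999.
2nd Friday of October 1999: Oct 8 1999.
2nd Friday of November 1999: Nov 12 1999.

Nov 12 1999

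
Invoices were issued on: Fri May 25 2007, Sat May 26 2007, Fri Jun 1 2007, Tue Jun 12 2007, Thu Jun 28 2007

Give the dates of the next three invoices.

Gaps: 1, 6, 11, 16 days — each gap is 5 larger than the previous one.
Next gap: 21 days. Thu Jun 28 2007 + 21 days = Thu Jul 19 2007.
Next gap: 26 days. Thu Jul 19 2007 + 26 days = Tue Aug 14 2007.
Next gap: 31 days. Tue Aug 14 2007 + 31 days = Fri Sep 14 2007.

Thu Jul 19 2007, Tue Aug 14 2007, Fri Sep 14 2007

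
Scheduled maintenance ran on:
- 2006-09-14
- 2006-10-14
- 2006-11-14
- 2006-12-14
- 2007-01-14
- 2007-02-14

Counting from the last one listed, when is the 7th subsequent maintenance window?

The day-of-month is always 14 (30, 31, 30, 31, 31 days between events).
So this recurs on the 14th of each month.
Next: March 2007 → 2007-03-14.
April 2007: 2007-04-14.
May 2007: 2007-05-14.
Next: June 2007 → 2007-06-14.
July 2007: 2007-07-14.
August 2007: 2007-08-14.
Next: September 2007 → 2007-09-14.

2007-09-14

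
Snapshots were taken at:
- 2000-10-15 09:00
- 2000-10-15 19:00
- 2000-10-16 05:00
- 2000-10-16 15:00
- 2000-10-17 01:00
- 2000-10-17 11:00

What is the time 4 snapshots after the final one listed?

The interval is a steady 10 hours (10, 10, 10, 10, 10).
2000-10-17 11:00 + 10 h = 2000-10-17 21:00.
2000-10-17 21:00 + 10 h = 2000-10-18 07:00.
2000-10-18 07:00 + 10 h = 2000-10-18 17:00.
2000-10-18 17:00 + 10 h = 2000-10-19 03:00.

2000-10-19 03:00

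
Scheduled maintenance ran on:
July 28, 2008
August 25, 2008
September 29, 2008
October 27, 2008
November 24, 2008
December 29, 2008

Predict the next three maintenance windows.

January 26, 2009; February 23, 2009; March 30, 2009

These are Mondays with 28, 35, 28, 28, 35-day gaps.
Each is the final Monday of its month — September 29, 2008 is past the 28th, so '4th Monday' doesn't fit.
January 2009 ends with Monday January 26, 2009.
February 2009 ends with Monday February 23, 2009.
March 2009 ends with Monday March 30, 2009.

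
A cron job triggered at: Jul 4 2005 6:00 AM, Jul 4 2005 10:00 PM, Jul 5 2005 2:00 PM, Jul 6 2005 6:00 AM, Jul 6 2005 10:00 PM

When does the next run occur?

Jul 7 2005 2:00 PM

Spacing: 16, 16, 16, 16 h — constant 16 h.
Jul 6 2005 10:00 PM + 16 h = Jul 7 2005 2:00 PM.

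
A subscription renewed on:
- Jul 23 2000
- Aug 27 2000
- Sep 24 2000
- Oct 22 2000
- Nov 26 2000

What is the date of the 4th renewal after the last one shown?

Gaps: 35, 28, 28, 35 days — a mix of 28 and 35. Every date is a Sunday.
Each is the 4th Sunday of its month.
4th Sunday of December 2000: Dec 24 2000.
4th Sunday of January 2001: Jan 28 2001.
4th Sunday of February 2001: Feb 25 2001.
March 2001 — 4th Sunday is Mar 25 2001.

Mar 25 2001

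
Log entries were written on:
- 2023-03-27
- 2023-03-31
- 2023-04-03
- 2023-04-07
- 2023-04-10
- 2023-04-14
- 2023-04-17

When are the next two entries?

2023-04-21, 2023-04-24

The gap pattern 4, 3, 4, 3, 4, 3 repeats every 2 events.
These are the Mondays and Fridays of each week.
Next Friday: 2023-04-21.
Next Monday: 2023-04-24.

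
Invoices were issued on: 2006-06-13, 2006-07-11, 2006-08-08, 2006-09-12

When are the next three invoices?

All dates are Tuesdays, 28, 28, 35 days apart.
Specifically, the 2nd Tuesday of each month.
2nd Tuesday of October 2006: 2006-10-10.
2nd Tuesday of November 2006: 2006-11-14.
2nd Tuesday of December 2006: 2006-12-12.

2006-10-10, 2006-11-14, 2006-12-12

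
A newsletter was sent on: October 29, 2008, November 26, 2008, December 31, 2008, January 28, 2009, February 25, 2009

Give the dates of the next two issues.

March 25, 2009; April 29, 2009

These are Wednesdays with 28, 35, 28, 28-day gaps.
Each is the final Wednesday of its month — October 29, 2008 is past the 28th, so '4th Wednesday' doesn't fit.
Last Wednesday of March 2009: March 25, 2009.
Last Wednesday of April 2009: April 29, 2009.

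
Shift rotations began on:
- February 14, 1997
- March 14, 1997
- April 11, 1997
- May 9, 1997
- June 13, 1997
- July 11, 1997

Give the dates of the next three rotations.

August 8, 1997; September 12, 1997; October 10, 1997

Gaps: 28, 28, 28, 35, 28 days — a mix of 28 and 35. Every date is a Friday.
Each is the 2nd Friday of its month.
2nd Friday of August 1997: August 8, 1997.
September 1997 — 2nd Friday is September 12, 1997.
2nd Friday of October 1997: October 10, 1997.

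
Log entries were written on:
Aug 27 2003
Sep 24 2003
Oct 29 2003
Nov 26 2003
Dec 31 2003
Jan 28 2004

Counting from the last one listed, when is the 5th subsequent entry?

Jun 30 2004

Every date is a Wednesday; gaps 28, 35, 28, 35, 28 days.
Each is the last Wednesday of its month (at least one falls on the 29th or later, ruling out '4th Wednesday').
February 2004 ends with Wednesday Feb 25 2004.
Last Wednesday of March 2004: Mar 31 2004.
April 2004 ends with Wednesday Apr 28 2004.
May 2004 ends with Wednesday May 26 2004.
Last Wednesday of June 2004: Jun 30 2004.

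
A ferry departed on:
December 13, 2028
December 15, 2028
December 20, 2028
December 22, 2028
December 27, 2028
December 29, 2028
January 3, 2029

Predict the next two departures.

January 5, 2029; January 10, 2029

Every event lands on a Wednesday or Friday (gaps cycle 2, 5, 2, 5, 2, 5).
So the schedule is: every Wednesday and Friday.
Next Friday: January 5, 2029.
Next Wednesday: January 10, 2029.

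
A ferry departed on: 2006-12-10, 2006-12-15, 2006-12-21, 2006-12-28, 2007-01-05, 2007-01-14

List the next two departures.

2007-01-24, 2007-02-04

The spacing grows by 1 each time: 5, 6, 7, 8, 9 days.
Next gap: 10 days. 2007-01-14 + 10 days = 2007-01-24.
Next gap: 11 days. 2007-01-24 + 11 days = 2007-02-04.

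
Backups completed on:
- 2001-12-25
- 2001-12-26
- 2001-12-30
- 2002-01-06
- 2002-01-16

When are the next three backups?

Gaps: 1, 4, 7, 10 days — each gap is 3 larger than the previous one.
Next gap: 13 days. 2002-01-16 + 13 days = 2002-01-29.
Next gap: 16 days. 2002-01-29 + 16 days = 2002-02-14.
Next gap: 19 days. 2002-02-14 + 19 days = 2002-03-05.

2002-01-29, 2002-02-14, 2002-03-05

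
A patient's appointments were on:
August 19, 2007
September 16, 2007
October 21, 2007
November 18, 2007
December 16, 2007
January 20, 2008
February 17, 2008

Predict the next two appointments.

March 16, 2008; April 20, 2008

Gaps: 28, 35, 28, 28, 35, 28 days — a mix of 28 and 35. Every date is a Sunday.
Each is the 3rd Sunday of its month.
March 2008 — 3rd Sunday is March 16, 2008.
3rd Sunday of April 2008: April 20, 2008.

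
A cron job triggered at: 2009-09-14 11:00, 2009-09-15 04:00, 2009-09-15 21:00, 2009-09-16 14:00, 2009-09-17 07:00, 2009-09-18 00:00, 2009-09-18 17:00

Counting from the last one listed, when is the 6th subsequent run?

Spacing: 17, 17, 17, 17, 17, 17 h — constant 17 h.
2009-09-18 17:00 + 17 h = 2009-09-19 10:00.
2009-09-19 10:00 + 17 h = 2009-09-20 03:00.
2009-09-20 03:00 + 17 h = 2009-09-20 20:00.
2009-09-20 20:00 + 17 h = 2009-09-21 13:00.
2009-09-21 13:00 + 17 h = 2009-09-22 06:00.
2009-09-22 06:00 + 17 h = 2009-09-22 23:00.

2009-09-22 23:00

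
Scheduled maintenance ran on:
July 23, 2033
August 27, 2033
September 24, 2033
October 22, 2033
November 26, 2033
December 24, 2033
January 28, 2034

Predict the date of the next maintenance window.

Gaps: 35, 28, 28, 35, 28, 35 days — a mix of 28 and 35. Every date is a Saturday.
Each is the 4th Saturday of its month.
4th Saturday of February 2034: February 25, 2034.

February 25, 2034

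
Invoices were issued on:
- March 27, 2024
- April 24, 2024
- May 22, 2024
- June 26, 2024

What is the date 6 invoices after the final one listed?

December 25, 2024

All dates are Wednesdays, 28, 28, 35 days apart.
Specifically, the 4th Wednesday of each month.
July 2024 — 4th Wednesday is July 24, 2024.
August 2024 — 4th Wednesday is August 28, 2024.
September 2024 — 4th Wednesday is September 25, 2024.
4th Wednesday of October 2024: October 23, 2024.
4th Wednesday of November 2024: November 27, 2024.
4th Wednesday of December 2024: December 25, 2024.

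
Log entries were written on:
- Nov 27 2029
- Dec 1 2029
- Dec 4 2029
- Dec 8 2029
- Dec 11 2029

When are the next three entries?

Dec 15 2029, Dec 18 2029, Dec 22 2029

The gap pattern 4, 3, 4, 3 repeats every 2 events.
These are the Tuesdays and Saturdays of each week.
The following Saturday is Dec 15 2029.
The following Tuesday is Dec 18 2029.
The following Saturday is Dec 22 2029.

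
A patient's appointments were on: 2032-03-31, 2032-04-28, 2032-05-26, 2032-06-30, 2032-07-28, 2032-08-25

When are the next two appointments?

These are Wednesdays with 28, 28, 35, 28, 28-day gaps.
Each is the final Wednesday of its month — 2032-03-31 is past the 28th, so '4th Wednesday' doesn't fit.
Last Wednesday of September 2032: 2032-09-29.
Last Wednesday of October 2032: 2032-10-27.

2032-09-29, 2032-10-27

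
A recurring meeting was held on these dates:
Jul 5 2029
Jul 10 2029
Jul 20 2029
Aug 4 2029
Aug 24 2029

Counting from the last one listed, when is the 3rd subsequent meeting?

Nov 22 2029

Gaps: 5, 10, 15, 20 days — each gap is 5 larger than the previous one.
Next gap: 25 days. Aug 24 2029 + 25 days = Sep 18 2029.
Next gap: 30 days. Sep 18 2029 + 30 days = Oct 18 2029.
Next gap: 35 days. Oct 18 2029 + 35 days = Nov 22 2029.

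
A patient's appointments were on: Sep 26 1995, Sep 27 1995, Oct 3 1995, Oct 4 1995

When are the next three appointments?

Every event lands on a Tuesday or Wednesday (gaps cycle 1, 6, 1).
So the schedule is: every Tuesday and Wednesday.
Next Tuesday: Oct 10 1995.
Next Wednesday: Oct 11 1995.
The following Tuesday is Oct 17 1995.

Oct 10 1995, Oct 11 1995, Oct 17 1995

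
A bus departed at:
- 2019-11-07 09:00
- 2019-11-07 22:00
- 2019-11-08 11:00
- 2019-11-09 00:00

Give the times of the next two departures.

Spacing: 13, 13, 13 h — constant 13 h.
2019-11-09 00:00 + 13 h = 2019-11-09 13:00.
2019-11-09 13:00 + 13 h = 2019-11-10 02:00.

2019-11-09 13:00, 2019-11-10 02:00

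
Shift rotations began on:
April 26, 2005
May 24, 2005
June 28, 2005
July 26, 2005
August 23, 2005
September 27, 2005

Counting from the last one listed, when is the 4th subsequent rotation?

These are Tuesdays at 28- or 35-day spacing (28, 35, 28, 28, 35).
The pattern: 4th Tuesday of the month.
4th Tuesday of October 2005: October 25, 2005.
November 2005 — 4th Tuesday is November 22, 2005.
4th Tuesday of December 2005: December 27, 2005.
January 2006 — 4th Tuesday is January 24, 2006.

January 24, 2006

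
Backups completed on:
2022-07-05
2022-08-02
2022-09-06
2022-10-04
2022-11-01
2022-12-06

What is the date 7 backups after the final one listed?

All dates are Tuesdays, 28, 35, 28, 28, 35 days apart.
Specifically, the 1st Tuesday of each month.
1st Tuesday of January 2023: 2023-01-03.
1st Tuesday of February 2023: 2023-02-07.
1st Tuesday of March 2023: 2023-03-07.
April 2023 — 1st Tuesday is 2023-04-04.
1st Tuesday of May 2023: 2023-05-02.
1st Tuesday of June 2023: 2023-06-06.
July 2023 — 1st Tuesday is 2023-07-04.

2023-07-04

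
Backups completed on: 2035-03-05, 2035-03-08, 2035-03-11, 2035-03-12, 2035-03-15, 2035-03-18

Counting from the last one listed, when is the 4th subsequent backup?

2035-03-26

Every event lands on a Monday or Thursday or Sunday (gaps cycle 3, 3, 1, 3, 3).
So the schedule is: every Monday, Thursday and Sunday.
Next Monday: 2035-03-19.
The following Thursday is 2035-03-22.
The following Sunday is 2035-03-25.
Next Monday: 2035-03-26.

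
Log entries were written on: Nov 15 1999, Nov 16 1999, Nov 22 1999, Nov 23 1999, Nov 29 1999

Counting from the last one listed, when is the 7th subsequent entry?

Dec 21 1999

The gap pattern 1, 6, 1, 6 repeats every 2 events.
These are the Mondays and Tuesdays of each week.
The following Tuesday is Nov 30 1999.
The following Monday is Dec 6 1999.
The following Tuesday is Dec 7 1999.
The following Monday is Dec 13 1999.
Next Tuesday: Dec 14 1999.
The following Monday is Dec 20 1999.
Next Tuesday: Dec 21 1999.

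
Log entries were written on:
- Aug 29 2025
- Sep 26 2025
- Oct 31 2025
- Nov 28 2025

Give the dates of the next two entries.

Every date is a Friday; gaps 28, 35, 28 days.
Each is the last Friday of its month (at least one falls on the 29th or later, ruling out '4th Friday').
December 2025 ends with Friday Dec 26 2025.
Last Friday of January 2026: Jan 30 2026.

Dec 26 2025, Jan 30 2026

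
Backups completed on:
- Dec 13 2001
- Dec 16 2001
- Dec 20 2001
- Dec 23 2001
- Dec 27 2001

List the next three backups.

Gaps: 3, 4, 3, 4 days — not constant, but cyclic with period 2.
The events fall on every Thursday and Sunday.
The following Sunday is Dec 30 2001.
The following Thursday is Jan 3 2002.
The following Sunday is Jan 6 2002.

Dec 30 2001, Jan 3 2002, Jan 6 2002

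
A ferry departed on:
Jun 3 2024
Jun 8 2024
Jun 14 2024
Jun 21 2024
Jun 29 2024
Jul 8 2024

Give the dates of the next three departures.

Jul 18 2024, Jul 29 2024, Aug 10 2024

The spacing grows by 1 each time: 5, 6, 7, 8, 9 days.
Next gap: 10 days. Jul 8 2024 + 10 days = Jul 18 2024.
Next gap: 11 days. Jul 18 2024 + 11 days = Jul 29 2024.
Next gap: 12 days. Jul 29 2024 + 12 days = Aug 10 2024.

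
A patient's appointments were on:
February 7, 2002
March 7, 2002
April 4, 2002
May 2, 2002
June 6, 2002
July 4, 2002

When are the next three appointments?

These are Thursdays at 28- or 35-day spacing (28, 28, 28, 35, 28).
The pattern: 1st Thursday of the month.
1st Thursday of August 2002: August 1, 2002.
1st Thursday of September 2002: September 5, 2002.
1st Thursday of October 2002: October 3, 2002.

August 1, 2002; September 5, 2002; October 3, 2002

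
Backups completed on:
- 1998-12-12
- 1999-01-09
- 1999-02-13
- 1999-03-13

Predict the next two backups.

Gaps: 28, 35, 28 days — a mix of 28 and 35. Every date is a Saturday.
Each is the 2nd Saturday of its month.
2nd Saturday of April 1999: 1999-04-10.
2nd Saturday of May 1999: 1999-05-08.

1999-04-10, 1999-05-08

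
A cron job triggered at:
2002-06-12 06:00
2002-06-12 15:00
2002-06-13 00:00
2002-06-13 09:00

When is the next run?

The interval is a steady 9 hours (9, 9, 9).
2002-06-13 09:00 + 9 h = 2002-06-13 18:00.

2002-06-13 18:00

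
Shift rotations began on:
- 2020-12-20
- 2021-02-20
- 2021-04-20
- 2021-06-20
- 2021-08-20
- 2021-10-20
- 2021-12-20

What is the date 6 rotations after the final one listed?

The day-of-month is always 20 (62, 59, 61, 61, 61, 61 days between events).
So this recurs on the 20th of every 2 months.
February 2022: 2022-02-20.
Next: April 2022 → 2022-04-20.
Next: June 2022 → 2022-06-20.
August 2022: 2022-08-20.
Next: October 2022 → 2022-10-20.
Next: December 2022 → 2022-12-20.

2022-12-20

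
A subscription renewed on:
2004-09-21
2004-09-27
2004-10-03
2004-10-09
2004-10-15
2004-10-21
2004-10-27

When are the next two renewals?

Every event comes 6 days after the last (6, 6, 6, 6, 6, 6).
2004-10-27 + 6 days = 2004-11-02.
2004-11-02 + 6 days = 2004-11-08.

2004-11-02, 2004-11-08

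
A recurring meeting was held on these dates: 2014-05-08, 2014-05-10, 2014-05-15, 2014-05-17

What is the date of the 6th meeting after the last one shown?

Gaps: 2, 5, 2 days — not constant, but cyclic with period 2.
The events fall on every Thursday and Saturday.
Next Thursday: 2014-05-22.
Next Saturday: 2014-05-24.
The following Thursday is 2014-05-29.
Next Saturday: 2014-05-31.
Next Thursday: 2014-06-05.
The following Saturday is 2014-06-07.

2014-06-07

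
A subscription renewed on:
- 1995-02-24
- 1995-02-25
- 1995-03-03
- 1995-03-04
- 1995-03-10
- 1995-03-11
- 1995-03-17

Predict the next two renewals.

1995-03-18, 1995-03-24

Gaps: 1, 6, 1, 6, 1, 6 days — not constant, but cyclic with period 2.
The events fall on every Friday and Saturday.
The following Saturday is 1995-03-18.
The following Friday is 1995-03-24.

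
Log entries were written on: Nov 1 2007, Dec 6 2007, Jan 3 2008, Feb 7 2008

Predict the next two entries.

Mar 6 2008, Apr 3 2008

Gaps: 35, 28, 35 days — a mix of 28 and 35. Every date is a Thursday.
Each is the 1st Thursday of its month.
1st Thursday of March 2008: Mar 6 2008.
1st Thursday of April 2008: Apr 3 2008.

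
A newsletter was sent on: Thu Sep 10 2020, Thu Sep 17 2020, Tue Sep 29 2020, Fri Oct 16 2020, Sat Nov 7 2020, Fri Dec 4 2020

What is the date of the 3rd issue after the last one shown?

Gaps: 7, 12, 17, 22, 27 days — each gap is 5 larger than the previous one.
Next gap: 32 days. Fri Dec 4 2020 + 32 days = Tue Jan 5 2021.
Next gap: 37 days. Tue Jan 5 2021 + 37 days = Thu Feb 11 2021.
Next gap: 42 days. Thu Feb 11 2021 + 42 days = Thu Mar 25 2021.

Thu Mar 25 2021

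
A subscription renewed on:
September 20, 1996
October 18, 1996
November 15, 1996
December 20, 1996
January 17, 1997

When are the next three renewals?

Gaps: 28, 28, 35, 28 days — a mix of 28 and 35. Every date is a Friday.
Each is the 3rd Friday of its month.
February 1997 — 3rd Friday is February 21, 1997.
3rd Friday of March 1997: March 21, 1997.
April 1997 — 3rd Friday is April 18, 1997.

February 21, 1997; March 21, 1997; April 18, 1997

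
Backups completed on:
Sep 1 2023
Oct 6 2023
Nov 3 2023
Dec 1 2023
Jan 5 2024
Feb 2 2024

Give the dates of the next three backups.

These are Fridays at 28- or 35-day spacing (35, 28, 28, 35, 28).
The pattern: 1st Friday of the month.
1st Friday of March 2024: Mar 1 2024.
1st Friday of April 2024: Apr 5 2024.
May 2024 — 1st Friday is May 3 2024.

Mar 1 2024, Apr 5 2024, May 3 2024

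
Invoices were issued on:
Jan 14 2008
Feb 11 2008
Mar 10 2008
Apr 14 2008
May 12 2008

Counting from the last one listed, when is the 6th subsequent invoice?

These are Mondays at 28- or 35-day spacing (28, 28, 35, 28).
The pattern: 2nd Monday of the month.
June 2008 — 2nd Monday is Jun 9 2008.
July 2008 — 2nd Monday is Jul 14 2008.
2nd Monday of August 2008: Aug 11 2008.
September 2008 — 2nd Monday is Sep 8 2008.
2nd Monday of October 2008: Oct 13 2008.
2nd Monday of November 2008: Nov 10 2008.

Nov 10 2008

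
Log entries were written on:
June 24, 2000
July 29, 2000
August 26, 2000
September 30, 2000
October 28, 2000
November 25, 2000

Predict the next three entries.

Every date is a Saturday; gaps 35, 28, 35, 28, 28 days.
Each is the last Saturday of its month (at least one falls on the 29th or later, ruling out '4th Saturday').
December 2000 ends with Saturday December 30, 2000.
Last Saturday of January 2001: January 27, 2001.
Last Saturday of February 2001: February 24, 2001.

December 30, 2000; January 27, 2001; February 24, 2001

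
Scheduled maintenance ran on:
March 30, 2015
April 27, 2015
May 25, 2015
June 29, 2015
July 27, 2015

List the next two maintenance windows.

These are Mondays with 28, 28, 35, 28-day gaps.
Each is the final Monday of its month — March 30, 2015 is past the 28th, so '4th Monday' doesn't fit.
Last Monday of August 2015: August 31, 2015.
Last Monday of September 2015: September 28, 2015.

August 31, 2015; September 28, 2015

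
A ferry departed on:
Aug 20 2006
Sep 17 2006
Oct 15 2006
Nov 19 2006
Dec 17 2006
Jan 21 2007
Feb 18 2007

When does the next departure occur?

Mar 18 2007

Gaps: 28, 28, 35, 28, 35, 28 days — a mix of 28 and 35. Every date is a Sunday.
Each is the 3rd Sunday of its month.
3rd Sunday of March 2007: Mar 18 2007.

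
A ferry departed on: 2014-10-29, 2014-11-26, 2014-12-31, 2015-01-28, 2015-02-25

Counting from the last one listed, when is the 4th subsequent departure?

Every date is a Wednesday; gaps 28, 35, 28, 28 days.
Each is the last Wednesday of its month (at least one falls on the 29th or later, ruling out '4th Wednesday').
March 2015 ends with Wednesday 2015-03-25.
April 2015 ends with Wednesday 2015-04-29.
Last Wednesday of May 2015: 2015-05-27.
Last Wednesday of June 2015: 2015-06-24.

2015-06-24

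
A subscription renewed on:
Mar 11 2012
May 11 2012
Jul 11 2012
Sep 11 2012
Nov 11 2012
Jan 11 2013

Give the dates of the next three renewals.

Gaps: 61, 61, 62, 61, 61 days — not constant. Every event is on the 11th of the month.
Pattern: the 11th of every 2 months.
Next: March 2013 → Mar 11 2013.
Next: May 2013 → May 11 2013.
Next: July 2013 → Jul 11 2013.

Mar 11 2013, May 11 2013, Jul 11 2013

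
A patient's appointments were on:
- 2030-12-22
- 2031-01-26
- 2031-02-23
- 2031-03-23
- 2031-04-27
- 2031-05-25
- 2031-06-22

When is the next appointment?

These are Sundays at 28- or 35-day spacing (35, 28, 28, 35, 28, 28).
The pattern: 4th Sunday of the month.
4th Sunday of July 2031: 2031-07-27.

2031-07-27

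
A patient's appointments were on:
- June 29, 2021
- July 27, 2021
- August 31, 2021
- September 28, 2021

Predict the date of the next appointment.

October 26, 2021

All Tuesdays; the gaps (28, 35, 28) vary with month length.
This is the last Tuesday of each month.
October 2021 ends with Tuesday October 26, 2021.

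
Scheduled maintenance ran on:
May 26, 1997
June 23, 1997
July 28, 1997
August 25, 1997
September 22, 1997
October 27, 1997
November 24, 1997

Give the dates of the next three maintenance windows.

December 22, 1997; January 26, 1998; February 23, 1998

All dates are Mondays, 28, 35, 28, 28, 35, 28 days apart.
Specifically, the 4th Monday of each month.
December 1997 — 4th Monday is December 22, 1997.
4th Monday of January 1998: January 26, 1998.
4th Monday of February 1998: February 23, 1998.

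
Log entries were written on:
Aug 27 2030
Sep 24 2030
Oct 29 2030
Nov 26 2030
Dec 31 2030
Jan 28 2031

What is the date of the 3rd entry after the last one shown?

All Tuesdays; the gaps (28, 35, 28, 35, 28) vary with month length.
This is the last Tuesday of each month.
February 2031 ends with Tuesday Feb 25 2031.
March 2031 ends with Tuesday Mar 25 2031.
Last Tuesday of April 2031: Apr 29 2031.

Apr 29 2031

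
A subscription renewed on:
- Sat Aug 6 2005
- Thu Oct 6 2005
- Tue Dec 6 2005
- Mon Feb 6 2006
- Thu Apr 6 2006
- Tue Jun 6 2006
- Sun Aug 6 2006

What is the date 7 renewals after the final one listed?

The day-of-month is always 6 (61, 61, 62, 59, 61, 61 days between events).
So this recurs on the 6th of every 2 months.
October 2006: Fri Oct 6 2006.
December 2006: Wed Dec 6 2006.
February 2007: Tue Feb 6 2007.
April 2007: Fri Apr 6 2007.
Next: June 2007 → Wed Jun 6 2007.
Next: August 2007 → Mon Aug 6 2007.
October 2007: Sat Oct 6 2007.

Sat Oct 6 2007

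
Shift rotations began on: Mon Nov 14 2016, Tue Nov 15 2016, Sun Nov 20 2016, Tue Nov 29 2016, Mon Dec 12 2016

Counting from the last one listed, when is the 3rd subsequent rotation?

Mon Feb 13 2017

Gaps: 1, 5, 9, 13 days — each gap is 4 larger than the previous one.
Next gap: 17 days. Mon Dec 12 2016 + 17 days = Thu Dec 29 2016.
Next gap: 21 days. Thu Dec 29 2016 + 21 days = Thu Jan 19 2017.
Next gap: 25 days. Thu Jan 19 2017 + 25 days = Mon Feb 13 2017.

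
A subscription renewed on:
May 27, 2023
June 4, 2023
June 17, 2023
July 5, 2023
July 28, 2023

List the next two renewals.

August 25, 2023; September 27, 2023

Intervals are 8, 13, 18, 23 days — an arithmetic progression with common difference 5.
Next gap: 28 days. July 28, 2023 + 28 days = August 25, 2023.
Next gap: 33 days. August 25, 2023 + 33 days = September 27, 2023.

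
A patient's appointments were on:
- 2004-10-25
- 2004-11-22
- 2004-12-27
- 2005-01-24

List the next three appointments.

These are Mondays at 28- or 35-day spacing (28, 35, 28).
The pattern: 4th Monday of the month.
February 2005 — 4th Monday is 2005-02-28.
4th Monday of March 2005: 2005-03-28.
4th Monday of April 2005: 2005-04-25.

2005-02-28, 2005-03-28, 2005-04-25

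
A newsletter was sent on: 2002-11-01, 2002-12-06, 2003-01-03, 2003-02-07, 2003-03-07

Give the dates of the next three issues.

2003-04-04, 2003-05-02, 2003-06-06

These are Fridays at 28- or 35-day spacing (35, 28, 35, 28).
The pattern: 1st Friday of the month.
1st Friday of April 2003: 2003-04-04.
May 2003 — 1st Friday is 2003-05-02.
1st Friday of June 2003: 2003-06-06.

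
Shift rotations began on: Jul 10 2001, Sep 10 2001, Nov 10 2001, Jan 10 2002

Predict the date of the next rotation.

Mar 10 2002

Gaps: 62, 61, 61 days — not constant. Every event is on the 10th of the month.
Pattern: the 10th of every 2 months.
Next: March 2002 → Mar 10 2002.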